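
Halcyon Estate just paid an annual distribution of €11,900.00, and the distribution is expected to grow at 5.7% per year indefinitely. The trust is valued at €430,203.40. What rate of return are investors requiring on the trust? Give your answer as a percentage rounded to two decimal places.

D₁ = €11,900.00 × 1.057 = €12,578.3000
P = D₁/(r − g) ⇒ r = D₁/P + g = €12,578.3000/€430,203.40 + 0.057 = 0.029238 + 0.057 = 0.086238

8.62%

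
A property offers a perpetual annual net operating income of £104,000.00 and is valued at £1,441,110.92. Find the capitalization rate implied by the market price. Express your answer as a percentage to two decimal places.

7.22%

P = C/r ⇒ r = C/P = £104,000.00/£1,441,110.92 = 0.072167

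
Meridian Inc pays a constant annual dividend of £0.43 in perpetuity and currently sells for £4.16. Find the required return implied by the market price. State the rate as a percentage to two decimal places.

10.34%

P = C/r ⇒ r = C/P = £0.43/£4.16 = 0.103365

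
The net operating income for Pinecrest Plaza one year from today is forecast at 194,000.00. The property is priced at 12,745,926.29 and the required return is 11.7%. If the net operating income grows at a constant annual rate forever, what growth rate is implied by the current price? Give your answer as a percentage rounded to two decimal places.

10.18%

P = D₁/(r−g) ⇒ g = r − D₁/P = 0.117 − 194,000.00/12,745,926.29 = 0.101779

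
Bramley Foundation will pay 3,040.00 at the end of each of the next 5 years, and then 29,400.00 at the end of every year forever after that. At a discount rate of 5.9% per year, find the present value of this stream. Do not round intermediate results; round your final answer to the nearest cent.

386964.45

PV of 5-year annuity: 3,040.00 × [1 − (1+0.059)^−5] / 0.059 = 12840.49764
Perpetuity value at year 5: 29,400.00 / 0.059 = 498305.08475
PV of perpetuity: 498305.08475 / (1+0.059)^5 = 374123.95625
Total PV = 12840.49764 + 374123.95625 = 386964.45389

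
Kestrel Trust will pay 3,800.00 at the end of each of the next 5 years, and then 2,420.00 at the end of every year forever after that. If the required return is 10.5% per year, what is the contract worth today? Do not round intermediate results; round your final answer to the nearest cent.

PV of 5-year annuity: 3,800.00 × [1 − (1+0.105)^−5] / 0.105 = 14222.86125
Perpetuity value at year 5: 2,420.00 / 0.105 = 23047.61905
PV of perpetuity: 23047.61905 / (1+0.105)^5 = 13989.90215
Total PV = 14222.86125 + 13989.90215 = 28212.76340

28212.76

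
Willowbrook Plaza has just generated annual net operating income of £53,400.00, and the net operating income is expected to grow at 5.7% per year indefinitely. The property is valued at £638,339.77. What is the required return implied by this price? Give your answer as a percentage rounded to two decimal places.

14.54%

D₁ = £53,400.00 × 1.057 = £56,443.8000
P = D₁/(r − g) ⇒ r = D₁/P + g = £56,443.8000/£638,339.77 + 0.057 = 0.088423 + 0.057 = 0.145423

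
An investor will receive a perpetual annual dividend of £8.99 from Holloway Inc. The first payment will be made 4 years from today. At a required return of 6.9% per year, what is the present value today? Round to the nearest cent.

Value at end of year 3: C / r = £8.99 / 0.069 = £130.2899
Discount to today: PV = £130.2899 / (1 + 0.069)^3 = £130.2899 / 1.221612 = £106.65

£106.65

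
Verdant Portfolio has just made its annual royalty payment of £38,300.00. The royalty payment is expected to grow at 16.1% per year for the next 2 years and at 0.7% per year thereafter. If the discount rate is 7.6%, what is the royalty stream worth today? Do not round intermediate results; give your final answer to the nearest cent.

£736672.98

D_1 = 44466.30000
D_2 = 51625.37430
Terminal value at year 2: TV = D_2×(1+g_2)/(r−g_2) = 51986.75192/0.069 = 753431.18725
P_0 = D_1/(1+r)^1 + D_2/(1+r)^2 + TV/(1+r)^2
    = 41325.55762 + 44590.12305 + 650757.30301 = 736672.98368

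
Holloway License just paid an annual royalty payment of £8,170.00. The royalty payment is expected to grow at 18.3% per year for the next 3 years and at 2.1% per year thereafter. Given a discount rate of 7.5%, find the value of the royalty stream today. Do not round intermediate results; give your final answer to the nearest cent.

£235638.10

D_1 = 9665.11000
D_2 = 11433.82513
D_3 = 13526.21513
Terminal value at year 3: TV = D_3×(1+g_2)/(r−g_2) = 13810.26565/0.054 = 255745.66012
P_0 = D_1/(1+r)^1 + D_2/(1+r)^2 + D_3/(1+r)^3 + TV/(1+r)^3
    = 8990.80000 + 9894.06177 + 10888.06983 + 205865.17222 = 235638.10382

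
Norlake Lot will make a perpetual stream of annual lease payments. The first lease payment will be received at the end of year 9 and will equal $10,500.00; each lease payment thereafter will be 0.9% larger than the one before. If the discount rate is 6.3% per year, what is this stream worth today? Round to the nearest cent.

Value at end of year 8: C₁ / (r − g) = $10,500.00 / (0.063 − 0.009) = $194,444.4444
Discount to today: PV = $194,444.4444 / (1 + 0.063)^8 = $194,444.4444 / 1.630295 = $119,269.51

$119269.51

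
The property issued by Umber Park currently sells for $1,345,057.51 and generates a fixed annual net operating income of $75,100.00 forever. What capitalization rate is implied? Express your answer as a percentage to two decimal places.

P = C/r ⇒ r = C/P = $75,100.00/$1,345,057.51 = 0.055834

5.58%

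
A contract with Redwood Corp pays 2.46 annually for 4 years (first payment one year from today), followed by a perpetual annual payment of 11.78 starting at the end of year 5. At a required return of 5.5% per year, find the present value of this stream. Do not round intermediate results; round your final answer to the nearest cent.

PV of 4-year annuity: 2.46 × [1 − (1+0.055)^−4] / 0.055 = 8.62267
Perpetuity value at year 4: 11.78 / 0.055 = 214.18182
PV of perpetuity: 214.18182 / (1+0.055)^4 = 172.89115
Total PV = 8.62267 + 172.89115 = 181.51382

181.51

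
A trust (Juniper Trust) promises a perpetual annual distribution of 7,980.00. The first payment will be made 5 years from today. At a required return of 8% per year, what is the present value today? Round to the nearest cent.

Value at end of year 4: C / r = 7,980.00 / 0.08 = 99,750.0000
Discount to today: PV = 99,750.0000 / (1 + 0.08)^4 = 99,750.0000 / 1.360489 = 73,319.23

73319.23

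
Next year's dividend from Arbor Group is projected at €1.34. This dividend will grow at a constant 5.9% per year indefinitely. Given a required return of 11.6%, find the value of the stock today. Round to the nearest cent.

€23.51

Growing perpetuity: P = D₁ / (r − g) = €1.3400 / (0.116 − 0.059) = €23.51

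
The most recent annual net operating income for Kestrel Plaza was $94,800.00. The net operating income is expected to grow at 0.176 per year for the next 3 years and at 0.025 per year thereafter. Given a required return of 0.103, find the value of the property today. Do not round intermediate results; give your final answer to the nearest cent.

D_1 = 111484.80000
D_2 = 131106.12480
D_3 = 154180.80276
Terminal value at year 3: TV = D_3×(1+g_2)/(r−g_2) = 158035.32283/0.078 = 2026093.88249
P_0 = D_1/(1+r)^1 + D_2/(1+r)^2 + D_3/(1+r)^3 + TV/(1+r)^3
    = 101074.16138 + 107763.56644 + 114895.69731 + 1509847.30437 = 1833580.72949

$1833580.73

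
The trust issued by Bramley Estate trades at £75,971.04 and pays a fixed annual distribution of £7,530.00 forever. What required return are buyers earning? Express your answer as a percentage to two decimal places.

P = C/r ⇒ r = C/P = £7,530.00/£75,971.04 = 0.099117

9.91%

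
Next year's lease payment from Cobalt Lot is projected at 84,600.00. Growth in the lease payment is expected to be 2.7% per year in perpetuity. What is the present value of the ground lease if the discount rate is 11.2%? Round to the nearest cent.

995294.12

Growing perpetuity: P = D₁ / (r − g) = 84,600.0000 / (0.112 − 0.027) = 995,294.12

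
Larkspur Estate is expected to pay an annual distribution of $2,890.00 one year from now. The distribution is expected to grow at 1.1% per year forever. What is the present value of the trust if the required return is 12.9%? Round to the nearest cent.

$24491.53

Growing perpetuity: P = D₁ / (r − g) = $2,890.0000 / (0.129 − 0.011) = $24,491.53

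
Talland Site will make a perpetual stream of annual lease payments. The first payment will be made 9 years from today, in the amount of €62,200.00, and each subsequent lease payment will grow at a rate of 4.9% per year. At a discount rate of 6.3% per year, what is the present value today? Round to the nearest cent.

€2725186.52

Value at end of year 8: C₁ / (r − g) = €62,200.00 / (0.063 − 0.049) = €4,442,857.1429
Discount to today: PV = €4,442,857.1429 / (1 + 0.063)^8 = €4,442,857.1429 / 1.630295 = €2,725,186.52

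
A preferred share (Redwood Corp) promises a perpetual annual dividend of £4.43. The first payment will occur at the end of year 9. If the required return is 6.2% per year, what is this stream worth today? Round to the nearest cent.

£44.16

Value at end of year 8: C / r = £4.43 / 0.062 = £71.4516
Discount to today: PV = £71.4516 / (1 + 0.062)^8 = £71.4516 / 1.618066 = £44.16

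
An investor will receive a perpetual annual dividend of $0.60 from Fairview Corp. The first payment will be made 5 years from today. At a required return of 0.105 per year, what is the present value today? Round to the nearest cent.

Value at end of year 4: C / r = $0.60 / 0.105 = $5.7143
Discount to today: PV = $5.7143 / (1 + 0.105)^4 = $5.7143 / 1.490902 = $3.83

$3.83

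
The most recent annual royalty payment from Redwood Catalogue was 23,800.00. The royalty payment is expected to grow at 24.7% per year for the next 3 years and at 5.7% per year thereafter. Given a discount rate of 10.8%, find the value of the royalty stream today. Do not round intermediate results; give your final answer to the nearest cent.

794032.14

D_1 = 29678.60000
D_2 = 37009.21420
D_3 = 46150.49011
Terminal value at year 3: TV = D_3×(1+g_2)/(r−g_2) = 48781.06804/0.051 = 956491.53027
P_0 = D_1/(1+r)^1 + D_2/(1+r)^2 + D_3/(1+r)^3 + TV/(1+r)^3
    = 26785.74007 + 30146.04501 + 33927.90445 + 703172.45097 = 794032.14050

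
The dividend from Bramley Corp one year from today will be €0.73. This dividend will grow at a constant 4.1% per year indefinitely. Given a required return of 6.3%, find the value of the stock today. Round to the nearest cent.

€33.18

Growing perpetuity: P = D₁ / (r − g) = €0.7300 / (0.063 − 0.041) = €33.18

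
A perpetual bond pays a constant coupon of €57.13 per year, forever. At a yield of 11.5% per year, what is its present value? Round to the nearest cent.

Level perpetuity: PV = C / r = €57.13 / 0.115 = €496.78

€496.78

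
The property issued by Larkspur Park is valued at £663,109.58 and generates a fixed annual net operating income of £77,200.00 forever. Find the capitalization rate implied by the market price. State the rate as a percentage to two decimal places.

P = C/r ⇒ r = C/P = £77,200.00/£663,109.58 = 0.116421

11.64%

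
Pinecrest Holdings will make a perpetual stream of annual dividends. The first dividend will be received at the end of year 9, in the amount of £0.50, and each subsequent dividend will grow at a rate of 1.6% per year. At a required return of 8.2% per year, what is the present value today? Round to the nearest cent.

Value at end of year 8: C₁ / (r − g) = £0.50 / (0.082 − 0.016) = £7.5758
Discount to today: PV = £7.5758 / (1 + 0.082)^8 = £7.5758 / 1.878530 = £4.03

£4.03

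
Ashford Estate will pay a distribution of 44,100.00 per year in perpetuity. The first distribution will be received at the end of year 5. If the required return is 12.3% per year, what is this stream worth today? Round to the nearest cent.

225431.42

Value at end of year 4: C / r = 44,100.00 / 0.123 = 358,536.5854
Discount to today: PV = 358,536.5854 / (1 + 0.123)^4 = 358,536.5854 / 1.590446 = 225,431.42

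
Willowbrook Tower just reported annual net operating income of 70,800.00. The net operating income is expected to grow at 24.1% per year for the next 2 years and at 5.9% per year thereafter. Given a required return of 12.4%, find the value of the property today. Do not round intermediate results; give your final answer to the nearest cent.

1570610.69

D_1 = 87862.80000
D_2 = 109037.73480
Terminal value at year 2: TV = D_2×(1+g_2)/(r−g_2) = 115470.96115/0.065 = 1776476.32543
P_0 = D_1/(1+r)^1 + D_2/(1+r)^2 + TV/(1+r)^2
    = 78169.75089 + 86306.63777 + 1406134.29845 = 1570610.68711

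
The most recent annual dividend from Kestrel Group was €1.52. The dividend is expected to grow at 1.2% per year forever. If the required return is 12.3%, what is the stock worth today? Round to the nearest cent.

D₁ = D₀ × (1 + g) = €1.52 × 1.012 = €1.5382
Growing perpetuity: P = D₁ / (r − g) = €1.5382 / (0.123 − 0.012) = €13.86

€13.86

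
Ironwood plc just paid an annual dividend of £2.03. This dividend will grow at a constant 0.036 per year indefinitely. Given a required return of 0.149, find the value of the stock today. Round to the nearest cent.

D₁ = D₀ × (1 + g) = £2.03 × 1.036 = £2.1031
Growing perpetuity: P = D₁ / (r − g) = £2.1031 / (0.149 − 0.036) = £18.61

£18.61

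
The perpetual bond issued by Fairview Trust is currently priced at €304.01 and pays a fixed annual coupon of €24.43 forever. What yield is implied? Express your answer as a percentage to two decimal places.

P = C/r ⇒ r = C/P = €24.43/€304.01 = 0.080359

8.04%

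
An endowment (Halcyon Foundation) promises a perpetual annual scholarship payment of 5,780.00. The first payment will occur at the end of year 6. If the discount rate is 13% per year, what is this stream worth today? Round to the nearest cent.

Value at end of year 5: C / r = 5,780.00 / 0.13 = 44,461.5385
Discount to today: PV = 44,461.5385 / (1 + 0.13)^5 = 44,461.5385 / 1.842435 = 24,131.94

24131.94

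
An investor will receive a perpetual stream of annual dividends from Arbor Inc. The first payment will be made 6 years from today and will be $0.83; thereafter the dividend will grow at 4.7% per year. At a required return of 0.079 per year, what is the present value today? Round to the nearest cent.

Value at end of year 5: C₁ / (r − g) = $0.83 / (0.079 − 0.047) = $25.9375
Discount to today: PV = $25.9375 / (1 + 0.079)^5 = $25.9375 / 1.462538 = $17.73

$17.73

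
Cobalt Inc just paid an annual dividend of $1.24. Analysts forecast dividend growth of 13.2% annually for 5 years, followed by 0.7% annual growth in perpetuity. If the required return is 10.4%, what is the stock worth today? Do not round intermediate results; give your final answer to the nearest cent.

$21.28

D_1 = 1.40368
D_2 = 1.58897
D_3 = 1.79871
D_4 = 2.03614
D_5 = 2.30491
Terminal value at year 5: TV = D_5×(1+g_2)/(r−g_2) = 2.32104/0.097 = 23.92828
P_0 = D_1/(1+r)^1 + D_2/(1+r)^2 + D_3/(1+r)^3 + D_4/(1+r)^4 + D_5/(1+r)^5 + TV/(1+r)^5
    = 1.27145 + 1.30370 + 1.33676 + 1.37066 + 1.40543 + 14.59037 = 21.27836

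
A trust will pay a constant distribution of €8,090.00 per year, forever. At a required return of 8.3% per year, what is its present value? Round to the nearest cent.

Level perpetuity: PV = C / r = €8,090.00 / 0.083 = €97,469.88

€97469.88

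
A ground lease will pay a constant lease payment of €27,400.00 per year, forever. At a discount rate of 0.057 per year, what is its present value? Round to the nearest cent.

Level perpetuity: PV = C / r = €27,400.00 / 0.057 = €480,701.75

€480701.75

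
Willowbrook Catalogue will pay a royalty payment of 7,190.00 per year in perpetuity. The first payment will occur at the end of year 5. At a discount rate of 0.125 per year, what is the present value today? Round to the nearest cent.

35909.45

Value at end of year 4: C / r = 7,190.00 / 0.125 = 57,520.0000
Discount to today: PV = 57,520.0000 / (1 + 0.125)^4 = 57,520.0000 / 1.601807 = 35,909.45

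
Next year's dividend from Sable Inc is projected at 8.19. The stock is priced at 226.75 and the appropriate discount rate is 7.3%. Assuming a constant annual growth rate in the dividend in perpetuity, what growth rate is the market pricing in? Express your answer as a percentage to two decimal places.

3.69%

P = D₁/(r−g) ⇒ g = r − D₁/P = 0.073 − 8.19/226.75 = 0.036881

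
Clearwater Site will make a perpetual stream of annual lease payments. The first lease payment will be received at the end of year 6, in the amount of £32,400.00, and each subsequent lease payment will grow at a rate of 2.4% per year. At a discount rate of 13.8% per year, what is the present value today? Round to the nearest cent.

£148911.71

Value at end of year 5: C₁ / (r − g) = £32,400.00 / (0.138 − 0.024) = £284,210.5263
Discount to today: PV = £284,210.5263 / (1 + 0.138)^5 = £284,210.5263 / 1.908584 = £148,911.71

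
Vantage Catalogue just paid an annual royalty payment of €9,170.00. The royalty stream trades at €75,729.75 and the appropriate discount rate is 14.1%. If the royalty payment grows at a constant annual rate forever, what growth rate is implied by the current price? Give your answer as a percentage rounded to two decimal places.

1.78%

P = D₀(1+g)/(r−g) ⇒ P(r−g) = D₀(1+g) ⇒ g(P+D₀) = P·r − D₀
g = (P·r − D₀)/(P + D₀) = (€75,729.75×0.141 − €9,170.00) / (€75,729.75 + €9,170.00) = 0.017761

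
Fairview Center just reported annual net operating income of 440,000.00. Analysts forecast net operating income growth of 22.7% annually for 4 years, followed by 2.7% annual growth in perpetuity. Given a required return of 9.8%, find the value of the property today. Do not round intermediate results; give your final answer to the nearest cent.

D_1 = 539880.00000
D_2 = 662432.76000
D_3 = 812804.99652
D_4 = 997311.73073
Terminal value at year 4: TV = D_4×(1+g_2)/(r−g_2) = 1024239.14746/0.071 = 14425903.48535
P_0 = D_1/(1+r)^1 + D_2/(1+r)^2 + D_3/(1+r)^3 + D_4/(1+r)^4 + TV/(1+r)^4
    = 491693.98907 + 549461.31566 + 614015.51394 + 686153.94864 + 9925071.90500 = 12266396.67231

12266396.67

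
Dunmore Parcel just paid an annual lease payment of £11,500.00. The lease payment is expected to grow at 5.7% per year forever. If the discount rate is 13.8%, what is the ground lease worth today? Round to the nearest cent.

D₁ = D₀ × (1 + g) = £11,500.00 × 1.057 = £12,155.5000
Growing perpetuity: P = D₁ / (r − g) = £12,155.5000 / (0.138 − 0.057) = £150,067.90

£150067.90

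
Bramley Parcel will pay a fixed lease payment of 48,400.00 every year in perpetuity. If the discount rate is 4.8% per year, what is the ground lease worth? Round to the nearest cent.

Level perpetuity: PV = C / r = 48,400.00 / 0.048 = 1,008,333.33

1008333.33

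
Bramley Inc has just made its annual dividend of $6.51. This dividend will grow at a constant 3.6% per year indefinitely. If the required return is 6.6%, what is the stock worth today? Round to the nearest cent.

D₁ = D₀ × (1 + g) = $6.51 × 1.036 = $6.7444
Growing perpetuity: P = D₁ / (r − g) = $6.7444 / (0.066 − 0.036) = $224.81

$224.81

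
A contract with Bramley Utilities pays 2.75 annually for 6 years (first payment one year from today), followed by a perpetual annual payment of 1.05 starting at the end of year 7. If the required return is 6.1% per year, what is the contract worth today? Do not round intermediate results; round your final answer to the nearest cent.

PV of 6-year annuity: 2.75 × [1 − (1+0.061)^−6] / 0.061 = 13.48026
Perpetuity value at year 6: 1.05 / 0.061 = 17.21311
PV of perpetuity: 17.21311 / (1+0.061)^6 = 12.06611
Total PV = 13.48026 + 12.06611 = 25.54637

25.55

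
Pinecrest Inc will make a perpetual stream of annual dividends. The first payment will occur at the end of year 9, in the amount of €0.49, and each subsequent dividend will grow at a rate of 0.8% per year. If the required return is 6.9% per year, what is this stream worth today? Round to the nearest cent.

€4.71

Value at end of year 8: C₁ / (r − g) = €0.49 / (0.069 − 0.008) = €8.0328
Discount to today: PV = €8.0328 / (1 + 0.069)^8 = €8.0328 / 1.705382 = €4.71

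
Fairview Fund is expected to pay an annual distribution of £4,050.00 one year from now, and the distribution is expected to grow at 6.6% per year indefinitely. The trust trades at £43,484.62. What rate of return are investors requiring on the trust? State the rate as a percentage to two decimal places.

P = D₁/(r − g) ⇒ r = D₁/P + g = £4,050.0000/£43,484.62 + 0.066 = 0.093136 + 0.066 = 0.159136

15.91%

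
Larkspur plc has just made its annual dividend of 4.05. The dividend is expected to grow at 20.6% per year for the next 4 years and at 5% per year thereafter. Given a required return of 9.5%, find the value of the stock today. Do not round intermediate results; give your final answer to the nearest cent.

159.79

D_1 = 4.88430
D_2 = 5.89047
D_3 = 7.10390
D_4 = 8.56731
Terminal value at year 4: TV = D_4×(1+g_2)/(r−g_2) = 8.99567/0.045 = 199.90380
P_0 = D_1/(1+r)^1 + D_2/(1+r)^2 + D_3/(1+r)^3 + D_4/(1+r)^4 + TV/(1+r)^4
    = 4.46055 + 4.91271 + 5.41071 + 5.95920 + 139.04794 = 159.79111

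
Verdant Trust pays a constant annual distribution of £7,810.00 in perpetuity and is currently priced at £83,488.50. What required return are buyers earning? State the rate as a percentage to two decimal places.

P = C/r ⇒ r = C/P = £7,810.00/£83,488.50 = 0.093546

9.35%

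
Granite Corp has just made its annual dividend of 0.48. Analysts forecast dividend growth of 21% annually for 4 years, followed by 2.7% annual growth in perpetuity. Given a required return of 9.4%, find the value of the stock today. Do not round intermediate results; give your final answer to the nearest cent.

13.50

D_1 = 0.58080
D_2 = 0.70277
D_3 = 0.85035
D_4 = 1.02892
Terminal value at year 4: TV = D_4×(1+g_2)/(r−g_2) = 1.05670/0.067 = 15.77169
P_0 = D_1/(1+r)^1 + D_2/(1+r)^2 + D_3/(1+r)^3 + D_4/(1+r)^4 + TV/(1+r)^4
    = 0.53090 + 0.58719 + 0.64945 + 0.71831 + 11.01055 = 13.49640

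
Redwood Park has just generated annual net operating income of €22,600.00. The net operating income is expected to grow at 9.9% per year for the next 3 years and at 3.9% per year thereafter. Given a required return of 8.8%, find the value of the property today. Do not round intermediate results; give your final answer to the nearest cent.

€563074.84

D_1 = 24837.40000
D_2 = 27296.30260
D_3 = 29998.63656
Terminal value at year 3: TV = D_3×(1+g_2)/(r−g_2) = 31168.58338/0.049 = 636093.53843
P_0 = D_1/(1+r)^1 + D_2/(1+r)^2 + D_3/(1+r)^3 + TV/(1+r)^3
    = 22828.49265 + 23059.29542 + 23292.43168 + 493894.62278 = 563074.84253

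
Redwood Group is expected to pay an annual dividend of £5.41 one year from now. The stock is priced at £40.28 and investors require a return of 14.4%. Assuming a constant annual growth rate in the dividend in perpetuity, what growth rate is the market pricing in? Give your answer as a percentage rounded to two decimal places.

0.97%

P = D₁/(r−g) ⇒ g = r − D₁/P = 0.144 − £5.41/£40.28 = 0.009690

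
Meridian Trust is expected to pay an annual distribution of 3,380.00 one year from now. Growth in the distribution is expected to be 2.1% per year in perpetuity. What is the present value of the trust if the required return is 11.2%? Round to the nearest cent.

Growing perpetuity: P = D₁ / (r − g) = 3,380.0000 / (0.112 − 0.021) = 37,142.86

37142.86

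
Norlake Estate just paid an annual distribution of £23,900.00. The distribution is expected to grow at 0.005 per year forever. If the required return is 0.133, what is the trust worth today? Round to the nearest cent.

£187652.34

D₁ = D₀ × (1 + g) = £23,900.00 × 1.005 = £24,019.5000
Growing perpetuity: P = D₁ / (r − g) = £24,019.5000 / (0.133 − 0.005) = £187,652.34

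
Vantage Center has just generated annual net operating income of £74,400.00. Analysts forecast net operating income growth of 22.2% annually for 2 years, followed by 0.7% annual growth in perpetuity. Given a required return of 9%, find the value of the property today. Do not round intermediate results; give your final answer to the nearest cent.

£1311444.94

D_1 = 90916.80000
D_2 = 111100.32960
Terminal value at year 2: TV = D_2×(1+g_2)/(r−g_2) = 111878.03191/0.083 = 1347928.09527
P_0 = D_1/(1+r)^1 + D_2/(1+r)^2 + TV/(1+r)^2
    = 83409.90826 + 93510.92467 + 1134524.11015 = 1311444.94308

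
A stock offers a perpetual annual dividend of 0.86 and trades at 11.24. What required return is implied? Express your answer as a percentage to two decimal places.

7.65%

P = C/r ⇒ r = C/P = 0.86/11.24 = 0.076512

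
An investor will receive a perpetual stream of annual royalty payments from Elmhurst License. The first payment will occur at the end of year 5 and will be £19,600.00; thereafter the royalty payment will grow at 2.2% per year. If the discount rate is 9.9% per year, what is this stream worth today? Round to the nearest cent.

Value at end of year 4: C₁ / (r − g) = £19,600.00 / (0.099 − 0.022) = £254,545.4545
Discount to today: PV = £254,545.4545 / (1 + 0.099)^4 = £254,545.4545 / 1.458783 = £174,491.62

£174491.62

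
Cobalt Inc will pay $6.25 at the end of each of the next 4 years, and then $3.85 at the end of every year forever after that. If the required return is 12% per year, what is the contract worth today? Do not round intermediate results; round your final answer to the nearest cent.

PV of 4-year annuity: $6.25 × [1 − (1+0.12)^−4] / 0.12 = 18.98343
Perpetuity value at year 4: $3.85 / 0.12 = 32.08333
PV of perpetuity: 32.08333 / (1+0.12)^4 = 20.38954
Total PV = 18.98343 + 20.38954 = 39.37297

$39.37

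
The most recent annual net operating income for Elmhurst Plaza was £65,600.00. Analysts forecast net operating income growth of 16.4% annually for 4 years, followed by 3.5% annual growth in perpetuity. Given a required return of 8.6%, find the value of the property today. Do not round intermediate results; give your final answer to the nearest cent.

£2070002.57

D_1 = 76358.40000
D_2 = 88881.17760
D_3 = 103457.69073
D_4 = 120424.75201
Terminal value at year 4: TV = D_4×(1+g_2)/(r−g_2) = 124639.61833/0.051 = 2443914.08482
P_0 = D_1/(1+r)^1 + D_2/(1+r)^2 + D_3/(1+r)^3 + D_4/(1+r)^4 + TV/(1+r)^4
    = 70311.60221 + 75361.60679 + 80774.31888 + 86575.78930 + 1756979.25334 = 2070002.57051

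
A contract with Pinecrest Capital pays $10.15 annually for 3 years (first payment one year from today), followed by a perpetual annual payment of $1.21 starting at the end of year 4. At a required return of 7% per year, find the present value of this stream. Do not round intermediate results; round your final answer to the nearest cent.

PV of 3-year annuity: $10.15 × [1 − (1+0.07)^−3] / 0.07 = 26.63681
Perpetuity value at year 3: $1.21 / 0.07 = 17.28571
PV of perpetuity: 17.28571 / (1+0.07)^3 = 14.11029
Total PV = 26.63681 + 14.11029 = 40.74710

$40.75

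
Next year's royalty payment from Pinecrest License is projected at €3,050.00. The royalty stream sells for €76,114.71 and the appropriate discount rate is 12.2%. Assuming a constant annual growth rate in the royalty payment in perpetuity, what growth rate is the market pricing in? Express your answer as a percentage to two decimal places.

8.19%

P = D₁/(r−g) ⇒ g = r − D₁/P = 0.122 − €3,050.00/€76,114.71 = 0.081929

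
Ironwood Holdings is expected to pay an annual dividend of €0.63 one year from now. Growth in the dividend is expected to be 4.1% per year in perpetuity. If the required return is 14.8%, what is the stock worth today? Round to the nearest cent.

€5.89

Growing perpetuity: P = D₁ / (r − g) = €0.6300 / (0.148 − 0.041) = €5.89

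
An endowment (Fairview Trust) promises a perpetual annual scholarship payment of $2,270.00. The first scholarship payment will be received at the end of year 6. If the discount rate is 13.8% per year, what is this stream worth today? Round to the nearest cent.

Value at end of year 5: C / r = $2,270.00 / 0.138 = $16,449.2754
Discount to today: PV = $16,449.2754 / (1 + 0.138)^5 = $16,449.2754 / 1.908584 = $8,618.57

$8618.57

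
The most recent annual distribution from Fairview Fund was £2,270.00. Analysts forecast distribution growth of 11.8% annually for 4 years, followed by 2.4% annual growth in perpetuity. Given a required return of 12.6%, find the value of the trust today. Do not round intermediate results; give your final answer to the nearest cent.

£31068.11

D_1 = 2537.86000
D_2 = 2837.32748
D_3 = 3172.13212
D_4 = 3546.44371
Terminal value at year 4: TV = D_4×(1+g_2)/(r−g_2) = 3631.55836/0.102 = 35603.51336
P_0 = D_1/(1+r)^1 + D_2/(1+r)^2 + D_3/(1+r)^3 + D_4/(1+r)^4 + TV/(1+r)^4
    = 2253.87211 + 2237.85881 + 2221.95928 + 2206.17272 + 22148.24374 = 31068.10666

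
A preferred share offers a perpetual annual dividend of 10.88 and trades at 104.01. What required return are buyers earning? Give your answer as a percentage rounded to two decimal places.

10.46%

P = C/r ⇒ r = C/P = 10.88/104.01 = 0.104605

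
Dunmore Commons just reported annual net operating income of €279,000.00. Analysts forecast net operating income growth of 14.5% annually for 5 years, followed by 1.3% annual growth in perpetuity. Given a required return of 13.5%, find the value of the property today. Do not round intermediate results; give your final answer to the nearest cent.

€3852790.75

D_1 = 319455.00000
D_2 = 365775.97500
D_3 = 418813.49137
D_4 = 479541.44762
D_5 = 549074.95753
Terminal value at year 5: TV = D_5×(1+g_2)/(r−g_2) = 556212.93198/0.122 = 4559122.39326
P_0 = D_1/(1+r)^1 + D_2/(1+r)^2 + D_3/(1+r)^3 + D_4/(1+r)^4 + D_5/(1+r)^5 + TV/(1+r)^5
    = 281458.14978 + 283937.95727 + 286439.61328 + 288963.31031 + 291509.24256 + 2420482.48126 = 3852790.75446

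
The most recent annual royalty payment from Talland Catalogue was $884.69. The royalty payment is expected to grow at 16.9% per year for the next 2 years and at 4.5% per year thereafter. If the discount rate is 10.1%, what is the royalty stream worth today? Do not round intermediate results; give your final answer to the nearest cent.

$20547.85

D_1 = 1034.20261
D_2 = 1208.98285
Terminal value at year 2: TV = D_2×(1+g_2)/(r−g_2) = 1263.38708/0.056 = 22560.48356
P_0 = D_1/(1+r)^1 + D_2/(1+r)^2 + TV/(1+r)^2
    = 939.33025 + 997.34520 + 18611.17386 = 20547.84931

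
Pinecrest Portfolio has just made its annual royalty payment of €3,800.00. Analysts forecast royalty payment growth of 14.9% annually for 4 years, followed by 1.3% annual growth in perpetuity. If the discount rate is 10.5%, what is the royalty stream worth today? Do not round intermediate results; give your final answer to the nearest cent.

D_1 = 4366.20000
D_2 = 5016.76380
D_3 = 5764.26161
D_4 = 6623.13659
Terminal value at year 4: TV = D_4×(1+g_2)/(r−g_2) = 6709.23736/0.092 = 72926.49306
P_0 = D_1/(1+r)^1 + D_2/(1+r)^2 + D_3/(1+r)^3 + D_4/(1+r)^4 + TV/(1+r)^4
    = 3951.31222 + 4108.64954 + 4272.25187 + 4442.36869 + 48914.34218 = 65688.92449

€65688.92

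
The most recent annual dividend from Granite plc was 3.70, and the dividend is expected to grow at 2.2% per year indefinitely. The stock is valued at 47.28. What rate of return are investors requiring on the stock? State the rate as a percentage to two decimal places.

10.20%

D₁ = 3.70 × 1.022 = 3.7814
P = D₁/(r − g) ⇒ r = D₁/P + g = 3.7814/47.28 + 0.022 = 0.079979 + 0.022 = 0.101979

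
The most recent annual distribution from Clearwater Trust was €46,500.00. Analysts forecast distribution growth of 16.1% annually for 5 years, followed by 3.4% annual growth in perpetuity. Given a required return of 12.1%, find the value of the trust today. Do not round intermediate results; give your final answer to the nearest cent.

D_1 = 53986.50000
D_2 = 62678.32650
D_3 = 72769.53707
D_4 = 84485.43253
D_5 = 98087.58717
Terminal value at year 5: TV = D_5×(1+g_2)/(r−g_2) = 101422.56514/0.087 = 1165776.61076
P_0 = D_1/(1+r)^1 + D_2/(1+r)^2 + D_3/(1+r)^3 + D_4/(1+r)^4 + D_5/(1+r)^5 + TV/(1+r)^5
    = 48159.23283 + 49877.67111 + 51657.42744 + 53500.68979 + 55409.72422 + 658547.75678 = 917152.50216

€917152.50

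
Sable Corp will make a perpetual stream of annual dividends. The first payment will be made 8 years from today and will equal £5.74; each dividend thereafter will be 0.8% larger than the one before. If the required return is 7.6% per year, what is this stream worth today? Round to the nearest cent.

£50.55

Value at end of year 7: C₁ / (r − g) = £5.74 / (0.076 − 0.008) = £84.4118
Discount to today: PV = £84.4118 / (1 + 0.076)^7 = £84.4118 / 1.669882 = £50.55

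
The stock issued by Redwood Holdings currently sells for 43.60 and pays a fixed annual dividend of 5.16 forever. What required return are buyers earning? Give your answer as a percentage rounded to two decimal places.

P = C/r ⇒ r = C/P = 5.16/43.60 = 0.118349

11.83%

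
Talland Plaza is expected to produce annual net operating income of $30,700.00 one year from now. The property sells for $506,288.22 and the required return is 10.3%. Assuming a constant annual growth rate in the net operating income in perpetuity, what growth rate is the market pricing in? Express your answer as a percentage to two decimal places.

4.24%

P = D₁/(r−g) ⇒ g = r − D₁/P = 0.103 − $30,700.00/$506,288.22 = 0.042363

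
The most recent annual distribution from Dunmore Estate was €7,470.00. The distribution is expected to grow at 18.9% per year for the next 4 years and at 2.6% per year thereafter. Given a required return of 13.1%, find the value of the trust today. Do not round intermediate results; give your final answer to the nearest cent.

D_1 = 8881.83000
D_2 = 10560.49587
D_3 = 12556.42959
D_4 = 14929.59478
Terminal value at year 4: TV = D_4×(1+g_2)/(r−g_2) = 15317.76425/0.105 = 145883.46901
P_0 = D_1/(1+r)^1 + D_2/(1+r)^2 + D_3/(1+r)^3 + D_4/(1+r)^4 + TV/(1+r)^4
    = 7853.07692 + 8255.79882 + 8679.17311 + 9124.25892 + 89157.04426 = 123069.35203

€123069.35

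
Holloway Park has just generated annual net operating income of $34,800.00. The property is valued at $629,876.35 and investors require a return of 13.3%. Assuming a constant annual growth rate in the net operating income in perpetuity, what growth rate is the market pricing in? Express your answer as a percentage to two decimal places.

P = D₀(1+g)/(r−g) ⇒ P(r−g) = D₀(1+g) ⇒ g(P+D₀) = P·r − D₀
g = (P·r − D₀)/(P + D₀) = ($629,876.35×0.133 − $34,800.00) / ($629,876.35 + $34,800.00) = 0.073680

7.37%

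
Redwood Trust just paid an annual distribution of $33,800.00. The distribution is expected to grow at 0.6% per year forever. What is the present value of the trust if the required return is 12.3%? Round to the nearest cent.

$290622.22

D₁ = D₀ × (1 + g) = $33,800.00 × 1.006 = $34,002.8000
Growing perpetuity: P = D₁ / (r − g) = $34,002.8000 / (0.123 − 0.006) = $290,622.22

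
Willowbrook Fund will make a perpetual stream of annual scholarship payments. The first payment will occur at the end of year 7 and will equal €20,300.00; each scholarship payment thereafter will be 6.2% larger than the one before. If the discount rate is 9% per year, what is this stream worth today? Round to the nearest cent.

Value at end of year 6: C₁ / (r − g) = €20,300.00 / (0.09 − 0.062) = €725,000.0000
Discount to today: PV = €725,000.0000 / (1 + 0.09)^6 = €725,000.0000 / 1.677100 = €432,293.81

€432293.81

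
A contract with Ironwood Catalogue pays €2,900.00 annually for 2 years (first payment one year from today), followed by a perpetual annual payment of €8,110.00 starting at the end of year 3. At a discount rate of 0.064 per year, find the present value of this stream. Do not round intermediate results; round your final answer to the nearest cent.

PV of 2-year annuity: €2,900.00 × [1 − (1+0.064)^−2] / 0.064 = 5287.18413
Perpetuity value at year 2: €8,110.00 / 0.064 = 126718.75000
PV of perpetuity: 126718.75000 / (1+0.064)^2 = 111932.86612
Total PV = 5287.18413 + 111932.86612 = 117220.05024

€117220.05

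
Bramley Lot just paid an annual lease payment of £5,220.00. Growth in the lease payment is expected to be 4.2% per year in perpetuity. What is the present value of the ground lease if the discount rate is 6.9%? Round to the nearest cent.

£201453.33

D₁ = D₀ × (1 + g) = £5,220.00 × 1.042 = £5,439.2400
Growing perpetuity: P = D₁ / (r − g) = £5,439.2400 / (0.069 − 0.042) = £201,453.33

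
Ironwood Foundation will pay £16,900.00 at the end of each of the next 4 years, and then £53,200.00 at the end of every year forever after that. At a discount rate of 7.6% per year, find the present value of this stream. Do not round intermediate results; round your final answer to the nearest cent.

£578691.50

PV of 4-year annuity: £16,900.00 × [1 − (1+0.076)^−4] / 0.076 = 56476.96195
Perpetuity value at year 4: £53,200.00 / 0.076 = 700000.00000
PV of perpetuity: 700000.00000 / (1+0.076)^4 = 522214.53398
Total PV = 56476.96195 + 522214.53398 = 578691.49593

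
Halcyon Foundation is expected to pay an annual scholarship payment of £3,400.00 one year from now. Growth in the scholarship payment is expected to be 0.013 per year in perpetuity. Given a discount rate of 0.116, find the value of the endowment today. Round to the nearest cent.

£33009.71

Growing perpetuity: P = D₁ / (r − g) = £3,400.0000 / (0.116 − 0.013) = £33,009.71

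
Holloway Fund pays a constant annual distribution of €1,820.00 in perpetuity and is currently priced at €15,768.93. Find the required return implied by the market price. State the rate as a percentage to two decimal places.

P = C/r ⇒ r = C/P = €1,820.00/€15,768.93 = 0.115417

11.54%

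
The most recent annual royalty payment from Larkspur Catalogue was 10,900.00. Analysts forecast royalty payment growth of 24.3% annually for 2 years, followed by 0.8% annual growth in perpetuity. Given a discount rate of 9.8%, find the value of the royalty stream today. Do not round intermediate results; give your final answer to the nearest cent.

182760.75

D_1 = 13548.70000
D_2 = 16841.03410
Terminal value at year 2: TV = D_2×(1+g_2)/(r−g_2) = 16975.76237/0.09 = 188619.58192
P_0 = D_1/(1+r)^1 + D_2/(1+r)^2 + TV/(1+r)^2
    = 12339.43534 + 13968.96004 + 156452.35245 = 182760.74782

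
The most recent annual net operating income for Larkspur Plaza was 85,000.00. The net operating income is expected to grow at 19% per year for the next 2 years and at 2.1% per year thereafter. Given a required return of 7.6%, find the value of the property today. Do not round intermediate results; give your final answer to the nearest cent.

D_1 = 101150.00000
D_2 = 120368.50000
Terminal value at year 2: TV = D_2×(1+g_2)/(r−g_2) = 122896.23850/0.055 = 2234477.06364
P_0 = D_1/(1+r)^1 + D_2/(1+r)^2 + TV/(1+r)^2
    = 94005.57621 + 103965.27480 + 1929973.55588 = 2127944.40689

2127944.41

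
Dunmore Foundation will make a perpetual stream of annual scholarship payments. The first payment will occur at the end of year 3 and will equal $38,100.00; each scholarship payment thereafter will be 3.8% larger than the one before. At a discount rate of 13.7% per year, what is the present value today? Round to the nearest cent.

$297693.16

Value at end of year 2: C₁ / (r − g) = $38,100.00 / (0.137 − 0.038) = $384,848.4848
Discount to today: PV = $384,848.4848 / (1 + 0.137)^2 = $384,848.4848 / 1.292769 = $297,693.16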